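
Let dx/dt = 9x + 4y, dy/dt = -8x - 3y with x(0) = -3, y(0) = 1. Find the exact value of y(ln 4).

A = [[9,4],[-8,-3]]; eigenvalues λ = 5, 1.
Eigenvectors: (1,-1) for λ=5, (1,-2) for λ=1.
From the initial condition, c_1 = -5, c_2 = 2.
y(ln 4) = (-5)(4^5)(-1) + (2)(4^1)(-2) = 5104.

5104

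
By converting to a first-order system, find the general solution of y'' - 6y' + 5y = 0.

y(t) = c_1e^(t) + c_2e^(5t)

Let x_1 = y, x_2 = y'. Then x_1' = x_2 and x_2' = -5x_1 + 6x_2.
A = [[0,1],[-5,6]]; det(A-λI) = λ^2 - 6λ + 5.
Eigenvalues λ = 1, 5 with eigenvectors (1,1), (1,5).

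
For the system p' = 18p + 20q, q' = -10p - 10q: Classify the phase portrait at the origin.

unstable spiral

A = [[18,20],[-10,-10]]; det(A-λI) = λ^2 - 8λ + 20.
λ = 4 ± 2i: positive real part.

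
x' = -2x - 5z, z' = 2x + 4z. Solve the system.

Coefficient matrix A = [[-2, -5], [2, 4]].
Characteristic polynomial det(A - λI) = λ^2 - 2λ + 2 = 0.
Eigenvalues λ = 1 ± i (complex conjugate pair).
For λ=1+i: an eigenvector is (-1,1) - i(-2,1) = (-1 + 2i, 1 - i).
A real fundamental pair from Re and Im of e^((1+i)t)v: X_1 = e^(t)(cos(t)·(-1,1) + sin(t)·(-2,1)), X_2 = e^(t)(sin(t)·(-1,1) - cos(t)·(-2,1)).
General solution: c_1X_1 + c_2X_2.

x(t) = -2c_1e^(t)sin(t) - c_1e^(t)cos(t) - c_2e^(t)sin(t) + 2c_2e^(t)cos(t), z(t) = c_1e^(t)sin(t) + c_1e^(t)cos(t) + c_2e^(t)sin(t) - c_2e^(t)cos(t)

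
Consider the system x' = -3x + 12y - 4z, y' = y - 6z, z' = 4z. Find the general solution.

Coefficient matrix A = [[-3, 12, -4], [0, 1, -6], [0, 0, 4]].
det(A - λI) = 0 gives eigenvalues λ = -3, 1, 4.
For λ=-3: eigenvector (1,0,0).
For λ=1: eigenvector (3,1,0).
For λ=4: eigenvector (-4,-2,1).
General solution: K_1e^(-3t)(1,0,0) + K_2e^(t)(3,1,0) + K_3e^(4t)(-4,-2,1).

x(t) = K_1e^(-3t) + 3K_2e^(t) - 4K_3e^(4t), y(t) = K_2e^(t) - 2K_3e^(4t), z(t) = K_3e^(4t)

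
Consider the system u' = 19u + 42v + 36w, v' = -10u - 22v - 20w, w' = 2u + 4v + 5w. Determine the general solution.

Coefficient matrix A = [[19, 42, 36], [-10, -22, -20], [2, 4, 5]].
det(A - λI) = 0 gives eigenvalues λ = 3, -2, 1.
For λ=3: eigenvector (3,-2,1).
For λ=-2: eigenvector (-2,1,0).
For λ=1: eigenvector (-2,0,1).
General solution: C_1e^(3t)(3,-2,1) + C_2e^(-2t)(-2,1,0) + C_3e^(t)(-2,0,1).

u(t) = 3C_1e^(3t) - 2C_2e^(-2t) - 2C_3e^(t), v(t) = -2C_1e^(3t) + C_2e^(-2t), w(t) = C_1e^(3t) + C_3e^(t)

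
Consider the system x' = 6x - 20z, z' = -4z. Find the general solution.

Coefficient matrix A = [[6, -20], [0, -4]].
Characteristic polynomial det(A - λI) = λ^2 - 2λ - 24 = 0.
Eigenvalues λ = 6, -4.
For λ=6: (A-λI) row 1 is [0, -20], so an eigenvector is (-1, 0).
For λ=-4: (A-λI) row 1 is [10, -20], so an eigenvector is (2, 1).
General solution: K_1e^(6t)(-1,0) + K_2e^(-4t)(2,1).

x(t) = -K_1e^(6t) + 2K_2e^(-4t), z(t) = K_2e^(-4t)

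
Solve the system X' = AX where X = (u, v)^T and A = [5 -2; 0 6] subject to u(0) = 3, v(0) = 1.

u(t) = -2e^(6t) + 5e^(5t), v(t) = e^(6t)

Coefficient matrix A = [[5, -2], [0, 6]].
Characteristic polynomial det(A - λI) = λ^2 - 11λ + 30 = 0.
Eigenvalues λ = 5, 6.
For λ=5: (A-λI) row 1 is [0, -2], so an eigenvector is (1, 0).
For λ=6: (A-λI) row 1 is [-1, -2], so an eigenvector is (-2, 1).
General solution: C_1e^(5t)(1,0) + C_2e^(6t)(-2,1).
Applying u(0)=3, v(0)=1 gives C_1=5, C_2=1.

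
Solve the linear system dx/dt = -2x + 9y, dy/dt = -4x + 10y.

x(t) = 3C_1e^(4t) + 3C_2te^(4t) + C_2e^(4t), y(t) = 2C_1e^(4t) + 2C_2te^(4t) + C_2e^(4t)

Coefficient matrix A = [[-2, 9], [-4, 10]].
Characteristic polynomial det(A - λI) = λ^2 - 8λ + 16 = 0.
Single eigenvalue λ = 4 with algebraic multiplicity 2.
Eigenvector v = (3,2); generalized eigenvector w with (A-λI)w=v is (1,1).
General solution: e^(4t)[C_1·v + C_2·(t·v + w)].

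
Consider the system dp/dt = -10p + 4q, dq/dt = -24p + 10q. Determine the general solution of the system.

p(t) = -K_1e^(-2t) + K_2e^(2t), q(t) = -2K_1e^(-2t) + 3K_2e^(2t)

Coefficient matrix A = [[-10, 4], [-24, 10]].
Characteristic polynomial det(A - λI) = λ^2 - 4 = 0.
Eigenvalues λ = -2, 2.
For λ=-2: (A-λI) row 1 is [-8, 4], so an eigenvector is (-1, -2).
For λ=2: (A-λI) row 1 is [-12, 4], so an eigenvector is (1, 3).
General solution: K_1e^(-2t)(-1,-2) + K_2e^(2t)(1,3).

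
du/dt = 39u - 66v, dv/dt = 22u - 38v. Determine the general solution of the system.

u(t) = 2C_1e^(6t) + 3C_2e^(-5t), v(t) = C_1e^(6t) + 2C_2e^(-5t)

Coefficient matrix A = [[39, -66], [22, -38]].
Characteristic polynomial det(A - λI) = λ^2 - λ - 30 = 0.
Eigenvalues λ = 6, -5.
For λ=6: (A-λI) row 1 is [33, -66], so an eigenvector is (2, 1).
For λ=-5: (A-λI) row 1 is [44, -66], so an eigenvector is (3, 2).
General solution: C_1e^(6t)(2,1) + C_2e^(-5t)(3,2).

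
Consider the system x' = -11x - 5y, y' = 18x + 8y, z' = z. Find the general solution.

x(t) = C_1e^(-t) + 5C_2e^(-2t), y(t) = -2C_1e^(-t) - 9C_2e^(-2t), z(t) = C_3e^(t)

Coefficient matrix A = [[-11, -5, 0], [18, 8, 0], [0, 0, 1]].
det(A - λI) = 0 gives eigenvalues λ = -1, -2, 1.
For λ=-1: eigenvector (1,-2,0).
For λ=-2: eigenvector (5,-9,0).
For λ=1: eigenvector (0,0,1).
General solution: C_1e^(-t)(1,-2,0) + C_2e^(-2t)(5,-9,0) + C_3e^(t)(0,0,1).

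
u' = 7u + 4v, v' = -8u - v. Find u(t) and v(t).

u(t) = K_1e^(3t)sin(4t) - K_2e^(3t)cos(4t), v(t) = -K_1e^(3t)sin(4t) + K_1e^(3t)cos(4t) + K_2e^(3t)sin(4t) + K_2e^(3t)cos(4t)

Coefficient matrix A = [[7, 4], [-8, -1]].
Characteristic polynomial det(A - λI) = λ^2 - 6λ + 25 = 0.
Eigenvalues λ = 3 ± 4i (complex conjugate pair).
For λ=3+4i: an eigenvector is (0,1) - i(1,-1) = (0 - i, 1 + i).
A real fundamental pair from Re and Im of e^((3+4i)t)v: X_1 = e^(3t)(cos(4t)·(0,1) + sin(4t)·(1,-1)), X_2 = e^(3t)(sin(4t)·(0,1) - cos(4t)·(1,-1)).
General solution: K_1X_1 + K_2X_2.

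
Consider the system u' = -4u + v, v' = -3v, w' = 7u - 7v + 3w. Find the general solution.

Coefficient matrix A = [[-4, 1, 0], [0, -3, 0], [7, -7, 3]].
det(A - λI) = 0 gives eigenvalues λ = -3, -4, 3.
For λ=-3: eigenvector (-1,-1,0).
For λ=-4: eigenvector (1,0,-1).
For λ=3: eigenvector (0,0,-1).
General solution: c_1e^(-3t)(-1,-1,0) + c_2e^(-4t)(1,0,-1) + c_3e^(3t)(0,0,-1).

u(t) = -c_1e^(-3t) + c_2e^(-4t), v(t) = -c_1e^(-3t), w(t) = -c_2e^(-4t) - c_3e^(3t)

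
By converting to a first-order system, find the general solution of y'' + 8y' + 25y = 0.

Let x_1 = y, x_2 = y'. Then x_1' = x_2 and x_2' = -25x_1 - 8x_2.
A = [[0,1],[-25,-8]]; det(A-λI) = λ^2 + 8λ + 25.
Eigenvalues λ = -4 ± 3i.

y(t) = C_1e^(-4t)cos(3t) + C_2e^(-4t)sin(3t)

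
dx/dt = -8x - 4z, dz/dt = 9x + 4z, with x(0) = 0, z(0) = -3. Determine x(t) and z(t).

x(t) = 12te^(-2t), z(t) = -18te^(-2t) - 3e^(-2t)

Coefficient matrix A = [[-8, -4], [9, 4]].
Characteristic polynomial det(A - λI) = λ^2 + 4λ + 4 = 0.
Single eigenvalue λ = -2 with algebraic multiplicity 2.
Eigenvector v = (2,-3); generalized eigenvector w with (A-λI)w=v is (1,-2).
General solution: e^(-2t)[C_1·v + C_2·(t·v + w)].
Applying x(0)=0, z(0)=-3 gives C_1=-3, C_2=6.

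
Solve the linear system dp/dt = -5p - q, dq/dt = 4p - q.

p(t) = -K_1e^(-3t) - K_2te^(-3t) - K_2e^(-3t), q(t) = 2K_1e^(-3t) + 2K_2te^(-3t) + 3K_2e^(-3t)

Coefficient matrix A = [[-5, -1], [4, -1]].
Characteristic polynomial det(A - λI) = λ^2 + 6λ + 9 = 0.
Single eigenvalue λ = -3 with algebraic multiplicity 2.
Eigenvector v = (-1,2); generalized eigenvector w with (A-λI)w=v is (-1,3).
General solution: e^(-3t)[K_1·v + K_2·(t·v + w)].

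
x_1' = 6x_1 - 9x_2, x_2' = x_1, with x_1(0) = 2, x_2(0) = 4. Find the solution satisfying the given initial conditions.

Coefficient matrix A = [[6, -9], [1, 0]].
Characteristic polynomial det(A - λI) = λ^2 - 6λ + 9 = 0.
Single eigenvalue λ = 3 with algebraic multiplicity 2.
Eigenvector v = (-3,-1); generalized eigenvector w with (A-λI)w=v is (2,1).
General solution: e^(3t)[C_1·v + C_2·(t·v + w)].
Applying x_1(0)=2, x_2(0)=4 gives C_1=6, C_2=10.

x_1(t) = -30te^(3t) + 2e^(3t), x_2(t) = -10te^(3t) + 4e^(3t)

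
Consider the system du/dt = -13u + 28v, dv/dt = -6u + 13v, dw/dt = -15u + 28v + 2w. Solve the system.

Coefficient matrix A = [[-13, 28, 0], [-6, 13, 0], [-15, 28, 2]].
det(A - λI) = 0 gives eigenvalues λ = -1, 1, 2.
For λ=-1: eigenvector (7,3,7).
For λ=1: eigenvector (2,1,2).
For λ=2: eigenvector (0,0,1).
General solution: c_1e^(-t)(7,3,7) + c_2e^(t)(2,1,2) + c_3e^(2t)(0,0,1).

u(t) = 7c_1e^(-t) + 2c_2e^(t), v(t) = 3c_1e^(-t) + c_2e^(t), w(t) = 7c_1e^(-t) + 2c_2e^(t) + c_3e^(2t)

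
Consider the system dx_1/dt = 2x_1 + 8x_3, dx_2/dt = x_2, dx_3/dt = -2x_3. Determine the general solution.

x_1(t) = C_1e^(2t) - 2C_3e^(-2t), x_2(t) = C_2e^(t), x_3(t) = C_3e^(-2t)

Coefficient matrix A = [[2, 0, 8], [0, 1, 0], [0, 0, -2]].
det(A - λI) = 0 gives eigenvalues λ = 2, 1, -2.
For λ=2: eigenvector (1,0,0).
For λ=1: eigenvector (0,1,0).
For λ=-2: eigenvector (-2,0,1).
General solution: C_1e^(2t)(1,0,0) + C_2e^(t)(0,1,0) + C_3e^(-2t)(-2,0,1).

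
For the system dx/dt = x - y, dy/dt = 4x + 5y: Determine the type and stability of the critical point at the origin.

A = [[1,-1],[4,5]]; det(A-λI) = λ^2 - 6λ + 9.
repeated λ = 3 with a single eigenvector.

unstable improper node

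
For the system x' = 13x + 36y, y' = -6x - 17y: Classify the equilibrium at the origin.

A = [[13,36],[-6,-17]]; det(A-λI) = λ^2 + 4λ - 5.
λ = 1, -5: opposite signs.

saddle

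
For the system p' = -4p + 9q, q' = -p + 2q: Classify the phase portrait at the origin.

stable improper node

A = [[-4,9],[-1,2]]; det(A-λI) = λ^2 + 2λ + 1.
repeated λ = -1 with a single eigenvector.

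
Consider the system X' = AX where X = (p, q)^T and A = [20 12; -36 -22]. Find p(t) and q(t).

p(t) = -2C_1e^(2t) - C_2e^(-4t), q(t) = 3C_1e^(2t) + 2C_2e^(-4t)

Coefficient matrix A = [[20, 12], [-36, -22]].
Characteristic polynomial det(A - λI) = λ^2 + 2λ - 8 = 0.
Eigenvalues λ = 2, -4.
For λ=2: (A-λI) row 1 is [18, 12], so an eigenvector is (-2, 3).
For λ=-4: (A-λI) row 1 is [24, 12], so an eigenvector is (-1, 2).
General solution: C_1e^(2t)(-2,3) + C_2e^(-4t)(-1,2).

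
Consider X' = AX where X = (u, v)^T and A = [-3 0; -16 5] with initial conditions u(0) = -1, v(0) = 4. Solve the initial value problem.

u(t) = -e^(-3t), v(t) = 6e^(5t) - 2e^(-3t)

Coefficient matrix A = [[-3, 0], [-16, 5]].
Characteristic polynomial det(A - λI) = λ^2 - 2λ - 15 = 0.
Eigenvalues λ = -3, 5.
For λ=-3: (A-λI) row 2 is [-16, 8], so an eigenvector is (1, 2).
For λ=5: (A-λI) row 1 is [-8, 0], so an eigenvector is (0, -1).
General solution: C_1e^(-3t)(1,2) + C_2e^(5t)(0,-1).
Applying u(0)=-1, v(0)=4 gives C_1=-1, C_2=-6.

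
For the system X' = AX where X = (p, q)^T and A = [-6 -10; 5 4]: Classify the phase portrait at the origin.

A = [[-6,-10],[5,4]]; det(A-λI) = λ^2 + 2λ + 26.
λ = -1 ± 5i: negative real part.

stable spiral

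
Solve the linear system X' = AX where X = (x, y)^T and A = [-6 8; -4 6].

x(t) = -c_1e^(2t) + 2c_2e^(-2t), y(t) = -c_1e^(2t) + c_2e^(-2t)

Coefficient matrix A = [[-6, 8], [-4, 6]].
Characteristic polynomial det(A - λI) = λ^2 - 4 = 0.
Eigenvalues λ = 2, -2.
For λ=2: (A-λI) row 1 is [-8, 8], so an eigenvector is (-1, -1).
For λ=-2: (A-λI) row 1 is [-4, 8], so an eigenvector is (2, 1).
General solution: c_1e^(2t)(-1,-1) + c_2e^(-2t)(2,1).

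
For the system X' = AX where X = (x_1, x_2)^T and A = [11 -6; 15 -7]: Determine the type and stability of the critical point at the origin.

A = [[11,-6],[15,-7]]; det(A-λI) = λ^2 - 4λ + 13.
λ = 2 ± 3i: positive real part.

unstable spiral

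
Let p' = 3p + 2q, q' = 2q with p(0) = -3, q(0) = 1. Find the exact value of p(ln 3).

-45

A = [[3,2],[0,2]]; eigenvalues λ = 2, 3.
Eigenvectors: (-2,1) for λ=2, (1,0) for λ=3.
From the initial condition, c_1 = 1, c_2 = -1.
p(ln 3) = (1)(3^2)(-2) + (-1)(3^3)(1) = -45.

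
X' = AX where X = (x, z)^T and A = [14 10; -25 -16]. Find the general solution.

Coefficient matrix A = [[14, 10], [-25, -16]].
Characteristic polynomial det(A - λI) = λ^2 + 2λ + 26 = 0.
Eigenvalues λ = -1 ± 5i (complex conjugate pair).
For λ=-1+5i: an eigenvector is (1,-2) - i(-1,1) = (1 + i, -2 - i).
A real fundamental pair from Re and Im of e^((-1+5i)t)v: X_1 = e^(-t)(cos(5t)·(1,-2) + sin(5t)·(-1,1)), X_2 = e^(-t)(sin(5t)·(1,-2) - cos(5t)·(-1,1)).
General solution: C_1X_1 + C_2X_2.

x(t) = -C_1e^(-t)sin(5t) + C_1e^(-t)cos(5t) + C_2e^(-t)sin(5t) + C_2e^(-t)cos(5t), z(t) = C_1e^(-t)sin(5t) - 2C_1e^(-t)cos(5t) - 2C_2e^(-t)sin(5t) - C_2e^(-t)cos(5t)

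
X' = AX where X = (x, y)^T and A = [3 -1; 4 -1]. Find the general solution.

Coefficient matrix A = [[3, -1], [4, -1]].
Characteristic polynomial det(A - λI) = λ^2 - 2λ + 1 = 0.
Single eigenvalue λ = 1 with algebraic multiplicity 2.
Eigenvector v = (-1,-2); generalized eigenvector w with (A-λI)w=v is (-1,-1).
General solution: e^(t)[C_1·v + C_2·(t·v + w)].

x(t) = -C_1e^(t) - C_2te^(t) - C_2e^(t), y(t) = -2C_1e^(t) - 2C_2te^(t) - C_2e^(t)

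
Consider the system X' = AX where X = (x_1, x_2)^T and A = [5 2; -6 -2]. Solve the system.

Coefficient matrix A = [[5, 2], [-6, -2]].
Characteristic polynomial det(A - λI) = λ^2 - 3λ + 2 = 0.
Eigenvalues λ = 1, 2.
For λ=1: (A-λI) row 1 is [4, 2], so an eigenvector is (-1, 2).
For λ=2: (A-λI) row 1 is [3, 2], so an eigenvector is (-2, 3).
General solution: K_1e^(t)(-1,2) + K_2e^(2t)(-2,3).

x_1(t) = -K_1e^(t) - 2K_2e^(2t), x_2(t) = 2K_1e^(t) + 3K_2e^(2t)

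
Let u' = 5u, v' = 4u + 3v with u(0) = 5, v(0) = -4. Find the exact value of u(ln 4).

5120

A = [[5,0],[4,3]]; eigenvalues λ = 3, 5.
Eigenvectors: (0,1) for λ=3, (1,2) for λ=5.
From the initial condition, c_1 = -14, c_2 = 5.
u(ln 4) = (-14)(4^3)(0) + (5)(4^5)(1) = 5120.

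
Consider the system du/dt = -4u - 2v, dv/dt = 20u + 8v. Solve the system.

Coefficient matrix A = [[-4, -2], [20, 8]].
Characteristic polynomial det(A - λI) = λ^2 - 4λ + 8 = 0.
Eigenvalues λ = 2 ± 2i (complex conjugate pair).
For λ=2+2i: an eigenvector is (0,-1) - i(1,-3) = (0 - i, -1 + 3i).
A real fundamental pair from Re and Im of e^((2+2i)t)v: X_1 = e^(2t)(cos(2t)·(0,-1) + sin(2t)·(1,-3)), X_2 = e^(2t)(sin(2t)·(0,-1) - cos(2t)·(1,-3)).
General solution: K_1X_1 + K_2X_2.

u(t) = K_1e^(2t)sin(2t) - K_2e^(2t)cos(2t), v(t) = -3K_1e^(2t)sin(2t) - K_1e^(2t)cos(2t) - K_2e^(2t)sin(2t) + 3K_2e^(2t)cos(2t)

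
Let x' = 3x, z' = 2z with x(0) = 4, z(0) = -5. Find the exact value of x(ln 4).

256

A = [[3,0],[0,2]]; eigenvalues λ = 2, 3.
Eigenvectors: (0,1) for λ=2, (-1,0) for λ=3.
From the initial condition, c_1 = -5, c_2 = -4.
x(ln 4) = (-5)(4^2)(0) + (-4)(4^3)(-1) = 256.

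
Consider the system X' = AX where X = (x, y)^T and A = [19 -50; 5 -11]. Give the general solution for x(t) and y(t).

x(t) = 3K_1e^(4t)sin(5t) + K_1e^(4t)cos(5t) + K_2e^(4t)sin(5t) - 3K_2e^(4t)cos(5t), y(t) = K_1e^(4t)sin(5t) - K_2e^(4t)cos(5t)

Coefficient matrix A = [[19, -50], [5, -11]].
Characteristic polynomial det(A - λI) = λ^2 - 8λ + 41 = 0.
Eigenvalues λ = 4 ± 5i (complex conjugate pair).
For λ=4+5i: an eigenvector is (1,0) - i(3,1) = (1 - 3i, 0 - i).
A real fundamental pair from Re and Im of e^((4+5i)t)v: X_1 = e^(4t)(cos(5t)·(1,0) + sin(5t)·(3,1)), X_2 = e^(4t)(sin(5t)·(1,0) - cos(5t)·(3,1)).
General solution: K_1X_1 + K_2X_2.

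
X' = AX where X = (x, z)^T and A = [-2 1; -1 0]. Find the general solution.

x(t) = c_1e^(-t) + c_2te^(-t) + c_2e^(-t), z(t) = c_1e^(-t) + c_2te^(-t) + 2c_2e^(-t)

Coefficient matrix A = [[-2, 1], [-1, 0]].
Characteristic polynomial det(A - λI) = λ^2 + 2λ + 1 = 0.
Single eigenvalue λ = -1 with algebraic multiplicity 2.
Eigenvector v = (1,1); generalized eigenvector w with (A-λI)w=v is (1,2).
General solution: e^(-t)[c_1·v + c_2·(t·v + w)].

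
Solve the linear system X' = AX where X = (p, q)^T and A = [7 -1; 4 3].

Coefficient matrix A = [[7, -1], [4, 3]].
Characteristic polynomial det(A - λI) = λ^2 - 10λ + 25 = 0.
Single eigenvalue λ = 5 with algebraic multiplicity 2.
Eigenvector v = (1,2); generalized eigenvector w with (A-λI)w=v is (2,3).
General solution: e^(5t)[C_1·v + C_2·(t·v + w)].

p(t) = C_1e^(5t) + C_2te^(5t) + 2C_2e^(5t), q(t) = 2C_1e^(5t) + 2C_2te^(5t) + 3C_2e^(5t)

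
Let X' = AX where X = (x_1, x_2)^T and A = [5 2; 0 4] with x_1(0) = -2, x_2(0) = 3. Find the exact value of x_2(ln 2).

A = [[5,2],[0,4]]; eigenvalues λ = 4, 5.
Eigenvectors: (-2,1) for λ=4, (1,0) for λ=5.
From the initial condition, c_1 = 3, c_2 = 4.
x_2(ln 2) = (3)(2^4)(1) + (4)(2^5)(0) = 48.

48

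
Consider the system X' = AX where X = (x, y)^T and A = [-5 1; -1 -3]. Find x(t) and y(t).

x(t) = c_1e^(-4t) + c_2te^(-4t) - c_2e^(-4t), y(t) = c_1e^(-4t) + c_2te^(-4t)

Coefficient matrix A = [[-5, 1], [-1, -3]].
Characteristic polynomial det(A - λI) = λ^2 + 8λ + 16 = 0.
Single eigenvalue λ = -4 with algebraic multiplicity 2.
Eigenvector v = (1,1); generalized eigenvector w with (A-λI)w=v is (-1,0).
General solution: e^(-4t)[c_1·v + c_2·(t·v + w)].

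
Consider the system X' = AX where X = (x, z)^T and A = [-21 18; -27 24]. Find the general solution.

Coefficient matrix A = [[-21, 18], [-27, 24]].
Characteristic polynomial det(A - λI) = λ^2 - 3λ - 18 = 0.
Eigenvalues λ = -3, 6.
For λ=-3: (A-λI) row 1 is [-18, 18], so an eigenvector is (-1, -1).
For λ=6: (A-λI) row 1 is [-27, 18], so an eigenvector is (2, 3).
General solution: c_1e^(-3t)(-1,-1) + c_2e^(6t)(2,3).

x(t) = -c_1e^(-3t) + 2c_2e^(6t), z(t) = -c_1e^(-3t) + 3c_2e^(6t)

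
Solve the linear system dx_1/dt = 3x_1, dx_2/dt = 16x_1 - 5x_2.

Coefficient matrix A = [[3, 0], [16, -5]].
Characteristic polynomial det(A - λI) = λ^2 + 2λ - 15 = 0.
Eigenvalues λ = -5, 3.
For λ=-5: (A-λI) row 1 is [8, 0], so an eigenvector is (0, -1).
For λ=3: (A-λI) row 2 is [16, -8], so an eigenvector is (-1, -2).
General solution: K_1e^(-5t)(0,-1) + K_2e^(3t)(-1,-2).

x_1(t) = -K_2e^(3t), x_2(t) = -K_1e^(-5t) - 2K_2e^(3t)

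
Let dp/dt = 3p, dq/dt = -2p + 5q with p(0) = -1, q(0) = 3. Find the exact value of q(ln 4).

4032

A = [[3,0],[-2,5]]; eigenvalues λ = 5, 3.
Eigenvectors: (0,1) for λ=5, (-1,-1) for λ=3.
From the initial condition, c_1 = 4, c_2 = 1.
q(ln 4) = (4)(4^5)(1) + (1)(4^3)(-1) = 4032.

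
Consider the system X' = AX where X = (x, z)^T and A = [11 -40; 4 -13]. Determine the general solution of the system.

Coefficient matrix A = [[11, -40], [4, -13]].
Characteristic polynomial det(A - λI) = λ^2 + 2λ + 17 = 0.
Eigenvalues λ = -1 ± 4i (complex conjugate pair).
For λ=-1+4i: an eigenvector is (3,1) - i(-1,0) = (3 + i, 1).
A real fundamental pair from Re and Im of e^((-1+4i)t)v: X_1 = e^(-t)(cos(4t)·(3,1) + sin(4t)·(-1,0)), X_2 = e^(-t)(sin(4t)·(3,1) - cos(4t)·(-1,0)).
General solution: K_1X_1 + K_2X_2.

x(t) = -K_1e^(-t)sin(4t) + 3K_1e^(-t)cos(4t) + 3K_2e^(-t)sin(4t) + K_2e^(-t)cos(4t), z(t) = K_1e^(-t)cos(4t) + K_2e^(-t)sin(4t)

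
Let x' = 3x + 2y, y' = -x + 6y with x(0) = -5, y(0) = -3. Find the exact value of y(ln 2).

A = [[3,2],[-1,6]]; eigenvalues λ = 5, 4.
Eigenvectors: (1,1) for λ=5, (-2,-1) for λ=4.
From the initial condition, c_1 = -1, c_2 = 2.
y(ln 2) = (-1)(2^5)(1) + (2)(2^4)(-1) = -64.

-64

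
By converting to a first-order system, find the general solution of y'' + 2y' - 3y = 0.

Let x_1 = y, x_2 = y'. Then x_1' = x_2 and x_2' = 3x_1 - 2x_2.
A = [[0,1],[3,-2]]; det(A-λI) = λ^2 + 2λ - 3.
Eigenvalues λ = -3, 1 with eigenvectors (1,-3), (1,1).

y(t) = K_1e^(-3t) + K_2e^(t)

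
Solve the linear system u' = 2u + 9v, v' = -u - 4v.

Coefficient matrix A = [[2, 9], [-1, -4]].
Characteristic polynomial det(A - λI) = λ^2 + 2λ + 1 = 0.
Single eigenvalue λ = -1 with algebraic multiplicity 2.
Eigenvector v = (-3,1); generalized eigenvector w with (A-λI)w=v is (-1,0).
General solution: e^(-t)[C_1·v + C_2·(t·v + w)].

u(t) = -3C_1e^(-t) - 3C_2te^(-t) - C_2e^(-t), v(t) = C_1e^(-t) + C_2te^(-t)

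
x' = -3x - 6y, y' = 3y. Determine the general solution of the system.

Coefficient matrix A = [[-3, -6], [0, 3]].
Characteristic polynomial det(A - λI) = λ^2 - 9 = 0.
Eigenvalues λ = -3, 3.
For λ=-3: (A-λI) row 1 is [0, -6], so an eigenvector is (1, 0).
For λ=3: (A-λI) row 1 is [-6, -6], so an eigenvector is (1, -1).
General solution: K_1e^(-3t)(1,0) + K_2e^(3t)(1,-1).

x(t) = K_1e^(-3t) + K_2e^(3t), y(t) = -K_2e^(3t)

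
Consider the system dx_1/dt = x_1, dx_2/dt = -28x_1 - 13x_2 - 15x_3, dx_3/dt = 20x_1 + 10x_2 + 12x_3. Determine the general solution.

Coefficient matrix A = [[1, 0, 0], [-28, -13, -15], [20, 10, 12]].
det(A - λI) = 0 gives eigenvalues λ = -3, 1, 2.
For λ=-3: eigenvector (0,3,-2).
For λ=1: eigenvector (1,-2,0).
For λ=2: eigenvector (0,-1,1).
General solution: c_1e^(-3t)(0,3,-2) + c_2e^(t)(1,-2,0) + c_3e^(2t)(0,-1,1).

x_1(t) = c_2e^(t), x_2(t) = 3c_1e^(-3t) - 2c_2e^(t) - c_3e^(2t), x_3(t) = -2c_1e^(-3t) + c_3e^(2t)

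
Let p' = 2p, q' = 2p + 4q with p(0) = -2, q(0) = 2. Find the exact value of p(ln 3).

-18

A = [[2,0],[2,4]]; eigenvalues λ = 4, 2.
Eigenvectors: (0,-1) for λ=4, (1,-1) for λ=2.
From the initial condition, c_1 = 0, c_2 = -2.
p(ln 3) = (0)(3^4)(0) + (-2)(3^2)(1) = -18.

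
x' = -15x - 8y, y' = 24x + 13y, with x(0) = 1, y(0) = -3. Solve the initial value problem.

x(t) = 3e^(t) - 2e^(-3t), y(t) = -6e^(t) + 3e^(-3t)

Coefficient matrix A = [[-15, -8], [24, 13]].
Characteristic polynomial det(A - λI) = λ^2 + 2λ - 3 = 0.
Eigenvalues λ = 1, -3.
For λ=1: (A-λI) row 1 is [-16, -8], so an eigenvector is (1, -2).
For λ=-3: (A-λI) row 1 is [-12, -8], so an eigenvector is (-2, 3).
General solution: K_1e^(t)(1,-2) + K_2e^(-3t)(-2,3).
Applying x(0)=1, y(0)=-3 gives K_1=3, K_2=1.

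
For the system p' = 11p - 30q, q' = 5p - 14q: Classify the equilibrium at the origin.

saddle

A = [[11,-30],[5,-14]]; det(A-λI) = λ^2 + 3λ - 4.
λ = -4, 1: opposite signs.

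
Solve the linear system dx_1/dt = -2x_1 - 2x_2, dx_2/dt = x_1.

x_1(t) = K_1e^(-t)sin(t) - K_1e^(-t)cos(t) - K_2e^(-t)sin(t) - K_2e^(-t)cos(t), x_2(t) = -K_1e^(-t)sin(t) + K_2e^(-t)cos(t)

Coefficient matrix A = [[-2, -2], [1, 0]].
Characteristic polynomial det(A - λI) = λ^2 + 2λ + 2 = 0.
Eigenvalues λ = -1 ± i (complex conjugate pair).
For λ=-1+i: an eigenvector is (-1,0) - i(1,-1) = (-1 - i, 0 + i).
A real fundamental pair from Re and Im of e^((-1+i)t)v: X_1 = e^(-t)(cos(t)·(-1,0) + sin(t)·(1,-1)), X_2 = e^(-t)(sin(t)·(-1,0) - cos(t)·(1,-1)).
General solution: K_1X_1 + K_2X_2.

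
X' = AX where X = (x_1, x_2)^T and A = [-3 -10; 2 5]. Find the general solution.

x_1(t) = K_1e^(t)sin(2t) + 2K_1e^(t)cos(2t) + 2K_2e^(t)sin(2t) - K_2e^(t)cos(2t), x_2(t) = -K_1e^(t)cos(2t) - K_2e^(t)sin(2t)

Coefficient matrix A = [[-3, -10], [2, 5]].
Characteristic polynomial det(A - λI) = λ^2 - 2λ + 5 = 0.
Eigenvalues λ = 1 ± 2i (complex conjugate pair).
For λ=1+2i: an eigenvector is (2,-1) - i(1,0) = (2 - i, -1).
A real fundamental pair from Re and Im of e^((1+2i)t)v: X_1 = e^(t)(cos(2t)·(2,-1) + sin(2t)·(1,0)), X_2 = e^(t)(sin(2t)·(2,-1) - cos(2t)·(1,0)).
General solution: K_1X_1 + K_2X_2.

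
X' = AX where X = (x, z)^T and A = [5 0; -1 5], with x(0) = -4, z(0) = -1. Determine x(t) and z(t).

x(t) = -4e^(5t), z(t) = 4te^(5t) - e^(5t)

Coefficient matrix A = [[5, 0], [-1, 5]].
Characteristic polynomial det(A - λI) = λ^2 - 10λ + 25 = 0.
Single eigenvalue λ = 5 with algebraic multiplicity 2.
Eigenvector v = (0,1); generalized eigenvector w with (A-λI)w=v is (-1,3).
General solution: e^(5t)[K_1·v + K_2·(t·v + w)].
Applying x(0)=-4, z(0)=-1 gives K_1=-13, K_2=4.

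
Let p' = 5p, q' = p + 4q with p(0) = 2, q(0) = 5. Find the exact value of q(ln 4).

2816

A = [[5,0],[1,4]]; eigenvalues λ = 5, 4.
Eigenvectors: (1,1) for λ=5, (0,-1) for λ=4.
From the initial condition, c_1 = 2, c_2 = -3.
q(ln 4) = (2)(4^5)(1) + (-3)(4^4)(-1) = 2816.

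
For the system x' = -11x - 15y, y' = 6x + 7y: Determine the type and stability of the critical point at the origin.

A = [[-11,-15],[6,7]]; det(A-λI) = λ^2 + 4λ + 13.
λ = -2 ± 3i: negative real part.

stable spiral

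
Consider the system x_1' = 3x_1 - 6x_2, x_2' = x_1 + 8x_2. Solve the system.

Coefficient matrix A = [[3, -6], [1, 8]].
Characteristic polynomial det(A - λI) = λ^2 - 11λ + 30 = 0.
Eigenvalues λ = 5, 6.
For λ=5: (A-λI) row 1 is [-2, -6], so an eigenvector is (-3, 1).
For λ=6: (A-λI) row 1 is [-3, -6], so an eigenvector is (2, -1).
General solution: K_1e^(5t)(-3,1) + K_2e^(6t)(2,-1).

x_1(t) = -3K_1e^(5t) + 2K_2e^(6t), x_2(t) = K_1e^(5t) - K_2e^(6t)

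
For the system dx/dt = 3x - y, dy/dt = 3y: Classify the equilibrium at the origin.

A = [[3,-1],[0,3]]; det(A-λI) = λ^2 - 6λ + 9.
repeated λ = 3 with a single eigenvector.

unstable improper node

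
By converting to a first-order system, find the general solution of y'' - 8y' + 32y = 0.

Let x_1 = y, x_2 = y'. Then x_1' = x_2 and x_2' = -32x_1 + 8x_2.
A = [[0,1],[-32,8]]; det(A-λI) = λ^2 - 8λ + 32.
Eigenvalues λ = 4 ± 4i.

y(t) = c_1e^(4t)cos(4t) + c_2e^(4t)sin(4t)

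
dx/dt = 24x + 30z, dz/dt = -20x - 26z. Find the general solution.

Coefficient matrix A = [[24, 30], [-20, -26]].
Characteristic polynomial det(A - λI) = λ^2 + 2λ - 24 = 0.
Eigenvalues λ = 4, -6.
For λ=4: (A-λI) row 1 is [20, 30], so an eigenvector is (3, -2).
For λ=-6: (A-λI) row 1 is [30, 30], so an eigenvector is (1, -1).
General solution: K_1e^(4t)(3,-2) + K_2e^(-6t)(1,-1).

x(t) = 3K_1e^(4t) + K_2e^(-6t), z(t) = -2K_1e^(4t) - K_2e^(-6t)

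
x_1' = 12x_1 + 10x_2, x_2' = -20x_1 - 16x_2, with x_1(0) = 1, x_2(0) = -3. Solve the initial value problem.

Coefficient matrix A = [[12, 10], [-20, -16]].
Characteristic polynomial det(A - λI) = λ^2 + 4λ + 8 = 0.
Eigenvalues λ = -2 ± 2i (complex conjugate pair).
For λ=-2+2i: an eigenvector is (-1,1) - i(-2,3) = (-1 + 2i, 1 - 3i).
A real fundamental pair from Re and Im of e^((-2+2i)t)v: X_1 = e^(-2t)(cos(2t)·(-1,1) + sin(2t)·(-2,3)), X_2 = e^(-2t)(sin(2t)·(-1,1) - cos(2t)·(-2,3)).
General solution: c_1X_1 + c_2X_2.
Applying x_1(0)=1, x_2(0)=-3 gives c_1=3, c_2=2.

x_1(t) = -8e^(-2t)sin(2t) + e^(-2t)cos(2t), x_2(t) = 11e^(-2t)sin(2t) - 3e^(-2t)cos(2t)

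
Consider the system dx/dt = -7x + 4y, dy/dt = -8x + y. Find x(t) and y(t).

Coefficient matrix A = [[-7, 4], [-8, 1]].
Characteristic polynomial det(A - λI) = λ^2 + 6λ + 25 = 0.
Eigenvalues λ = -3 ± 4i (complex conjugate pair).
For λ=-3+4i: an eigenvector is (-1,-1) - i(0,1) = (-1, -1 - i).
A real fundamental pair from Re and Im of e^((-3+4i)t)v: X_1 = e^(-3t)(cos(4t)·(-1,-1) + sin(4t)·(0,1)), X_2 = e^(-3t)(sin(4t)·(-1,-1) - cos(4t)·(0,1)).
General solution: c_1X_1 + c_2X_2.

x(t) = -c_1e^(-3t)cos(4t) - c_2e^(-3t)sin(4t), y(t) = c_1e^(-3t)sin(4t) - c_1e^(-3t)cos(4t) - c_2e^(-3t)sin(4t) - c_2e^(-3t)cos(4t)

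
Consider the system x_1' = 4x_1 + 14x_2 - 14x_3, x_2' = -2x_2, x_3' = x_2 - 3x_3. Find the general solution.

x_1(t) = K_1e^(4t) + 2K_3e^(-3t), x_2(t) = K_2e^(-2t), x_3(t) = K_2e^(-2t) + K_3e^(-3t)

Coefficient matrix A = [[4, 14, -14], [0, -2, 0], [0, 1, -3]].
det(A - λI) = 0 gives eigenvalues λ = 4, -2, -3.
For λ=4: eigenvector (1,0,0).
For λ=-2: eigenvector (0,1,1).
For λ=-3: eigenvector (2,0,1).
General solution: K_1e^(4t)(1,0,0) + K_2e^(-2t)(0,1,1) + K_3e^(-3t)(2,0,1).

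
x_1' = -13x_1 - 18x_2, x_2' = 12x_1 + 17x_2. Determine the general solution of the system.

Coefficient matrix A = [[-13, -18], [12, 17]].
Characteristic polynomial det(A - λI) = λ^2 - 4λ - 5 = 0.
Eigenvalues λ = -1, 5.
For λ=-1: (A-λI) row 1 is [-12, -18], so an eigenvector is (3, -2).
For λ=5: (A-λI) row 1 is [-18, -18], so an eigenvector is (-1, 1).
General solution: C_1e^(-t)(3,-2) + C_2e^(5t)(-1,1).

x_1(t) = 3C_1e^(-t) - C_2e^(5t), x_2(t) = -2C_1e^(-t) + C_2e^(5t)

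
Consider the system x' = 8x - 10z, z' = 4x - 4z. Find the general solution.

x(t) = C_1e^(2t)sin(2t) + 2C_1e^(2t)cos(2t) + 2C_2e^(2t)sin(2t) - C_2e^(2t)cos(2t), z(t) = C_1e^(2t)sin(2t) + C_1e^(2t)cos(2t) + C_2e^(2t)sin(2t) - C_2e^(2t)cos(2t)

Coefficient matrix A = [[8, -10], [4, -4]].
Characteristic polynomial det(A - λI) = λ^2 - 4λ + 8 = 0.
Eigenvalues λ = 2 ± 2i (complex conjugate pair).
For λ=2+2i: an eigenvector is (2,1) - i(1,1) = (2 - i, 1 - i).
A real fundamental pair from Re and Im of e^((2+2i)t)v: X_1 = e^(2t)(cos(2t)·(2,1) + sin(2t)·(1,1)), X_2 = e^(2t)(sin(2t)·(2,1) - cos(2t)·(1,1)).
General solution: C_1X_1 + C_2X_2.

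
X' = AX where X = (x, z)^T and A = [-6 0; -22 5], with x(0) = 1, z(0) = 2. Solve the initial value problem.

x(t) = e^(-6t), z(t) = 2e^(-6t)

Coefficient matrix A = [[-6, 0], [-22, 5]].
Characteristic polynomial det(A - λI) = λ^2 + λ - 30 = 0.
Eigenvalues λ = 5, -6.
For λ=5: (A-λI) row 1 is [-11, 0], so an eigenvector is (0, -1).
For λ=-6: (A-λI) row 2 is [-22, 11], so an eigenvector is (-1, -2).
General solution: C_1e^(5t)(0,-1) + C_2e^(-6t)(-1,-2).
Applying x(0)=1, z(0)=2 gives C_1=0, C_2=-1.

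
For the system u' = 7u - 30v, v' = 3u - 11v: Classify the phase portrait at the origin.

A = [[7,-30],[3,-11]]; det(A-λI) = λ^2 + 4λ + 13.
λ = -2 ± 3i: negative real part.

stable spiral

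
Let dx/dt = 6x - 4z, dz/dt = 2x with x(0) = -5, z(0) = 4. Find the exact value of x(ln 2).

A = [[6,-4],[2,0]]; eigenvalues λ = 2, 4.
Eigenvectors: (1,1) for λ=2, (-2,-1) for λ=4.
From the initial condition, c_1 = 13, c_2 = 9.
x(ln 2) = (13)(2^2)(1) + (9)(2^4)(-2) = -236.

-236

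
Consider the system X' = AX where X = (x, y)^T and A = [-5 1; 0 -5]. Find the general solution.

Coefficient matrix A = [[-5, 1], [0, -5]].
Characteristic polynomial det(A - λI) = λ^2 + 10λ + 25 = 0.
Single eigenvalue λ = -5 with algebraic multiplicity 2.
Eigenvector v = (1,0); generalized eigenvector w with (A-λI)w=v is (-1,1).
General solution: e^(-5t)[C_1·v + C_2·(t·v + w)].

x(t) = C_1e^(-5t) + C_2te^(-5t) - C_2e^(-5t), y(t) = C_2e^(-5t)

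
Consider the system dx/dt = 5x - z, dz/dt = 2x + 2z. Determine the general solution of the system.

Coefficient matrix A = [[5, -1], [2, 2]].
Characteristic polynomial det(A - λI) = λ^2 - 7λ + 12 = 0.
Eigenvalues λ = 3, 4.
For λ=3: (A-λI) row 1 is [2, -1], so an eigenvector is (-1, -2).
For λ=4: (A-λI) row 1 is [1, -1], so an eigenvector is (1, 1).
General solution: C_1e^(3t)(-1,-2) + C_2e^(4t)(1,1).

x(t) = -C_1e^(3t) + C_2e^(4t), z(t) = -2C_1e^(3t) + C_2e^(4t)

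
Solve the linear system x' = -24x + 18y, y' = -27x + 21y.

Coefficient matrix A = [[-24, 18], [-27, 21]].
Characteristic polynomial det(A - λI) = λ^2 + 3λ - 18 = 0.
Eigenvalues λ = -6, 3.
For λ=-6: (A-λI) row 1 is [-18, 18], so an eigenvector is (-1, -1).
For λ=3: (A-λI) row 1 is [-27, 18], so an eigenvector is (2, 3).
General solution: K_1e^(-6t)(-1,-1) + K_2e^(3t)(2,3).

x(t) = -K_1e^(-6t) + 2K_2e^(3t), y(t) = -K_1e^(-6t) + 3K_2e^(3t)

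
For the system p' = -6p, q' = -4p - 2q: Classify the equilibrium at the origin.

A = [[-6,0],[-4,-2]]; det(A-λI) = λ^2 + 8λ + 12.
λ = -6, -2: both negative.

stable node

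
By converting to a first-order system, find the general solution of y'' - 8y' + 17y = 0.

Let x_1 = y, x_2 = y'. Then x_1' = x_2 and x_2' = -17x_1 + 8x_2.
A = [[0,1],[-17,8]]; det(A-λI) = λ^2 - 8λ + 17.
Eigenvalues λ = 4 ± i.

y(t) = c_1e^(4t)cos(t) + c_2e^(4t)sin(t)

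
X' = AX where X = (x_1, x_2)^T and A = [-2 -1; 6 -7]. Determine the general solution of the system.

Coefficient matrix A = [[-2, -1], [6, -7]].
Characteristic polynomial det(A - λI) = λ^2 + 9λ + 20 = 0.
Eigenvalues λ = -4, -5.
For λ=-4: (A-λI) row 1 is [2, -1], so an eigenvector is (1, 2).
For λ=-5: (A-λI) row 1 is [3, -1], so an eigenvector is (-1, -3).
General solution: c_1e^(-4t)(1,2) + c_2e^(-5t)(-1,-3).

x_1(t) = c_1e^(-4t) - c_2e^(-5t), x_2(t) = 2c_1e^(-4t) - 3c_2e^(-5t)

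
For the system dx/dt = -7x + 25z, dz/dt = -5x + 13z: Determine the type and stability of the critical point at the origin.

unstable spiral

A = [[-7,25],[-5,13]]; det(A-λI) = λ^2 - 6λ + 34.
λ = 3 ± 5i: positive real part.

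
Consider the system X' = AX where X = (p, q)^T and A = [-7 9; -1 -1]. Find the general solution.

p(t) = 3C_1e^(-4t) + 3C_2te^(-4t) - C_2e^(-4t), q(t) = C_1e^(-4t) + C_2te^(-4t)

Coefficient matrix A = [[-7, 9], [-1, -1]].
Characteristic polynomial det(A - λI) = λ^2 + 8λ + 16 = 0.
Single eigenvalue λ = -4 with algebraic multiplicity 2.
Eigenvector v = (3,1); generalized eigenvector w with (A-λI)w=v is (-1,0).
General solution: e^(-4t)[C_1·v + C_2·(t·v + w)].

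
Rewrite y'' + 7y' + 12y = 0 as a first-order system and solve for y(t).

Let x_1 = y, x_2 = y'. Then x_1' = x_2 and x_2' = -12x_1 - 7x_2.
A = [[0,1],[-12,-7]]; det(A-λI) = λ^2 + 7λ + 12.
Eigenvalues λ = -3, -4 with eigenvectors (1,-3), (1,-4).

y(t) = K_1e^(-3t) + K_2e^(-4t)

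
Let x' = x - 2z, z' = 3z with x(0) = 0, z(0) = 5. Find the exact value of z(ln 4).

A = [[1,-2],[0,3]]; eigenvalues λ = 1, 3.
Eigenvectors: (-1,0) for λ=1, (1,-1) for λ=3.
From the initial condition, c_1 = -5, c_2 = -5.
z(ln 4) = (-5)(4^1)(0) + (-5)(4^3)(-1) = 320.

320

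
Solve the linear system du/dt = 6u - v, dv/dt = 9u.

u(t) = K_1e^(3t) + K_2te^(3t), v(t) = 3K_1e^(3t) + 3K_2te^(3t) - K_2e^(3t)

Coefficient matrix A = [[6, -1], [9, 0]].
Characteristic polynomial det(A - λI) = λ^2 - 6λ + 9 = 0.
Single eigenvalue λ = 3 with algebraic multiplicity 2.
Eigenvector v = (1,3); generalized eigenvector w with (A-λI)w=v is (0,-1).
General solution: e^(3t)[K_1·v + K_2·(t·v + w)].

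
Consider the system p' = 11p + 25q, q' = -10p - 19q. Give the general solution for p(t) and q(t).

p(t) = -2c_1e^(-4t)sin(5t) + c_1e^(-4t)cos(5t) + c_2e^(-4t)sin(5t) + 2c_2e^(-4t)cos(5t), q(t) = c_1e^(-4t)sin(5t) - c_1e^(-4t)cos(5t) - c_2e^(-4t)sin(5t) - c_2e^(-4t)cos(5t)

Coefficient matrix A = [[11, 25], [-10, -19]].
Characteristic polynomial det(A - λI) = λ^2 + 8λ + 41 = 0.
Eigenvalues λ = -4 ± 5i (complex conjugate pair).
For λ=-4+5i: an eigenvector is (1,-1) - i(-2,1) = (1 + 2i, -1 - i).
A real fundamental pair from Re and Im of e^((-4+5i)t)v: X_1 = e^(-4t)(cos(5t)·(1,-1) + sin(5t)·(-2,1)), X_2 = e^(-4t)(sin(5t)·(1,-1) - cos(5t)·(-2,1)).
General solution: c_1X_1 + c_2X_2.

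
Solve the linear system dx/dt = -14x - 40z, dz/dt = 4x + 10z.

x(t) = 3C_1e^(-2t)sin(4t) - C_1e^(-2t)cos(4t) - C_2e^(-2t)sin(4t) - 3C_2e^(-2t)cos(4t), z(t) = -C_1e^(-2t)sin(4t) + C_2e^(-2t)cos(4t)

Coefficient matrix A = [[-14, -40], [4, 10]].
Characteristic polynomial det(A - λI) = λ^2 + 4λ + 20 = 0.
Eigenvalues λ = -2 ± 4i (complex conjugate pair).
For λ=-2+4i: an eigenvector is (-1,0) - i(3,-1) = (-1 - 3i, 0 + i).
A real fundamental pair from Re and Im of e^((-2+4i)t)v: X_1 = e^(-2t)(cos(4t)·(-1,0) + sin(4t)·(3,-1)), X_2 = e^(-2t)(sin(4t)·(-1,0) - cos(4t)·(3,-1)).
General solution: C_1X_1 + C_2X_2.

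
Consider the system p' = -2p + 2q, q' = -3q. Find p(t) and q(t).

p(t) = -2c_1e^(-3t) + c_2e^(-2t), q(t) = c_1e^(-3t)

Coefficient matrix A = [[-2, 2], [0, -3]].
Characteristic polynomial det(A - λI) = λ^2 + 5λ + 6 = 0.
Eigenvalues λ = -3, -2.
For λ=-3: (A-λI) row 1 is [1, 2], so an eigenvector is (-2, 1).
For λ=-2: (A-λI) row 1 is [0, 2], so an eigenvector is (1, 0).
General solution: c_1e^(-3t)(-2,1) + c_2e^(-2t)(1,0).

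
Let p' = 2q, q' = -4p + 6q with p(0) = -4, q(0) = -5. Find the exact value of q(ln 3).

-189

A = [[0,2],[-4,6]]; eigenvalues λ = 2, 4.
Eigenvectors: (1,1) for λ=2, (-1,-2) for λ=4.
From the initial condition, c_1 = -3, c_2 = 1.
q(ln 3) = (-3)(3^2)(1) + (1)(3^4)(-2) = -189.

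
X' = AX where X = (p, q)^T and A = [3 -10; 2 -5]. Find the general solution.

Coefficient matrix A = [[3, -10], [2, -5]].
Characteristic polynomial det(A - λI) = λ^2 + 2λ + 5 = 0.
Eigenvalues λ = -1 ± 2i (complex conjugate pair).
For λ=-1+2i: an eigenvector is (-2,-1) - i(1,0) = (-2 - i, -1).
A real fundamental pair from Re and Im of e^((-1+2i)t)v: X_1 = e^(-t)(cos(2t)·(-2,-1) + sin(2t)·(1,0)), X_2 = e^(-t)(sin(2t)·(-2,-1) - cos(2t)·(1,0)).
General solution: c_1X_1 + c_2X_2.

p(t) = c_1e^(-t)sin(2t) - 2c_1e^(-t)cos(2t) - 2c_2e^(-t)sin(2t) - c_2e^(-t)cos(2t), q(t) = -c_1e^(-t)cos(2t) - c_2e^(-t)sin(2t)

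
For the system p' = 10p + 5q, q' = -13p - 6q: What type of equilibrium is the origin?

A = [[10,5],[-13,-6]]; det(A-λI) = λ^2 - 4λ + 5.
λ = 2 ± i: positive real part.

unstable spiral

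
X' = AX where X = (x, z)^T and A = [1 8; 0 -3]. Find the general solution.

Coefficient matrix A = [[1, 8], [0, -3]].
Characteristic polynomial det(A - λI) = λ^2 + 2λ - 3 = 0.
Eigenvalues λ = -3, 1.
For λ=-3: (A-λI) row 1 is [4, 8], so an eigenvector is (2, -1).
For λ=1: (A-λI) row 1 is [0, 8], so an eigenvector is (-1, 0).
General solution: c_1e^(-3t)(2,-1) + c_2e^(t)(-1,0).

x(t) = 2c_1e^(-3t) - c_2e^(t), z(t) = -c_1e^(-3t)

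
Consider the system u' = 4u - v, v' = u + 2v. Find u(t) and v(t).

Coefficient matrix A = [[4, -1], [1, 2]].
Characteristic polynomial det(A - λI) = λ^2 - 6λ + 9 = 0.
Single eigenvalue λ = 3 with algebraic multiplicity 2.
Eigenvector v = (-1,-1); generalized eigenvector w with (A-λI)w=v is (1,2).
General solution: e^(3t)[C_1·v + C_2·(t·v + w)].

u(t) = -C_1e^(3t) - C_2te^(3t) + C_2e^(3t), v(t) = -C_1e^(3t) - C_2te^(3t) + 2C_2e^(3t)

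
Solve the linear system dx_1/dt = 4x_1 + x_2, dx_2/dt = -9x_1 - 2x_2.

x_1(t) = K_1e^(t) + K_2te^(t) + K_2e^(t), x_2(t) = -3K_1e^(t) - 3K_2te^(t) - 2K_2e^(t)

Coefficient matrix A = [[4, 1], [-9, -2]].
Characteristic polynomial det(A - λI) = λ^2 - 2λ + 1 = 0.
Single eigenvalue λ = 1 with algebraic multiplicity 2.
Eigenvector v = (1,-3); generalized eigenvector w with (A-λI)w=v is (1,-2).
General solution: e^(t)[K_1·v + K_2·(t·v + w)].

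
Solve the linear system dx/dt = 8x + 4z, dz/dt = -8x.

x(t) = -K_1e^(4t)sin(4t) + K_2e^(4t)cos(4t), z(t) = K_1e^(4t)sin(4t) - K_1e^(4t)cos(4t) - K_2e^(4t)sin(4t) - K_2e^(4t)cos(4t)

Coefficient matrix A = [[8, 4], [-8, 0]].
Characteristic polynomial det(A - λI) = λ^2 - 8λ + 32 = 0.
Eigenvalues λ = 4 ± 4i (complex conjugate pair).
For λ=4+4i: an eigenvector is (0,-1) - i(-1,1) = (0 + i, -1 - i).
A real fundamental pair from Re and Im of e^((4+4i)t)v: X_1 = e^(4t)(cos(4t)·(0,-1) + sin(4t)·(-1,1)), X_2 = e^(4t)(sin(4t)·(0,-1) - cos(4t)·(-1,1)).
General solution: K_1X_1 + K_2X_2.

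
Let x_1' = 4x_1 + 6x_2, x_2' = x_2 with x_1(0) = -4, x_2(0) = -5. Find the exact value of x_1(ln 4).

A = [[4,6],[0,1]]; eigenvalues λ = 4, 1.
Eigenvectors: (1,0) for λ=4, (-2,1) for λ=1.
From the initial condition, c_1 = -14, c_2 = -5.
x_1(ln 4) = (-14)(4^4)(1) + (-5)(4^1)(-2) = -3544.

-3544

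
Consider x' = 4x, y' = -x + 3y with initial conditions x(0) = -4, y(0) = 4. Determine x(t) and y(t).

x(t) = -4e^(4t), y(t) = 4e^(4t)

Coefficient matrix A = [[4, 0], [-1, 3]].
Characteristic polynomial det(A - λI) = λ^2 - 7λ + 12 = 0.
Eigenvalues λ = 3, 4.
For λ=3: (A-λI) row 1 is [1, 0], so an eigenvector is (0, -1).
For λ=4: (A-λI) row 2 is [-1, -1], so an eigenvector is (1, -1).
General solution: c_1e^(3t)(0,-1) + c_2e^(4t)(1,-1).
Applying x(0)=-4, y(0)=4 gives c_1=0, c_2=-4.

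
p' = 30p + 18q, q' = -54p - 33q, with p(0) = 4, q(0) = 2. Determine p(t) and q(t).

Coefficient matrix A = [[30, 18], [-54, -33]].
Characteristic polynomial det(A - λI) = λ^2 + 3λ - 18 = 0.
Eigenvalues λ = -6, 3.
For λ=-6: (A-λI) row 1 is [36, 18], so an eigenvector is (1, -2).
For λ=3: (A-λI) row 1 is [27, 18], so an eigenvector is (-2, 3).
General solution: c_1e^(-6t)(1,-2) + c_2e^(3t)(-2,3).
Applying p(0)=4, q(0)=2 gives c_1=-16, c_2=-10.

p(t) = 20e^(3t) - 16e^(-6t), q(t) = -30e^(3t) + 32e^(-6t)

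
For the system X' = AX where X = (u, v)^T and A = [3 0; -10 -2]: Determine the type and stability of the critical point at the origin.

A = [[3,0],[-10,-2]]; det(A-λI) = λ^2 - λ - 6.
λ = -2, 3: opposite signs.

saddle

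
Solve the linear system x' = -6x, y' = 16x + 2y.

x(t) = C_1e^(-6t), y(t) = -2C_1e^(-6t) - C_2e^(2t)

Coefficient matrix A = [[-6, 0], [16, 2]].
Characteristic polynomial det(A - λI) = λ^2 + 4λ - 12 = 0.
Eigenvalues λ = -6, 2.
For λ=-6: (A-λI) row 2 is [16, 8], so an eigenvector is (1, -2).
For λ=2: (A-λI) row 1 is [-8, 0], so an eigenvector is (0, -1).
General solution: C_1e^(-6t)(1,-2) + C_2e^(2t)(0,-1).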